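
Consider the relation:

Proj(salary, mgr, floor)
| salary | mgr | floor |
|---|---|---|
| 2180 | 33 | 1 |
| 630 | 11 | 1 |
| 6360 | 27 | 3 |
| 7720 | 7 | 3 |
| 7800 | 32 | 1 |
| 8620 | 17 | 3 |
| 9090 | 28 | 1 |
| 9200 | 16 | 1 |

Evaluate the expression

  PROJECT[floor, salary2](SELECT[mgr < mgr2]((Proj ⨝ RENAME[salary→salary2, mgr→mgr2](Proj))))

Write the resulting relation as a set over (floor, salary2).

ρ[salary→salary2, mgr→mgr2]: schema becomes (salary2, mgr2, floor); tuples unchanged.
Proj ⋈ RENAME[salary→salary2, mgr→mgr2](Proj) (natural join on floor): {(2180, 33, 1, 2180, 33), (2180, 33, 1, 630, 11), (2180, 33, 1, 7800, 32), (2180, 33, 1, 9090, 28), (2180, 33, 1, 9200, 16), (630, 11, 1, 2180, 33), (630, 11, 1, 630, 11), (630, 11, 1, 7800, 32), (630, 11, 1, 9090, 28), (630, 11, 1, 9200, 16), (6360, 27, 3, 6360, 27), (6360, 27, 3, 7720, 7), (6360, 27, 3, 8620, 17), (7720, 7, 3, 6360, 27), (7720, 7, 3, 7720, 7), (7720, 7, 3, 8620, 17), (7800, 32, 1, 2180, 33), (7800, 32, 1, 630, 11), (7800, 32, 1, 7800, 32), (7800, 32, 1, 9090, 28), (7800, 32, 1, 9200, 16), (8620, 17, 3, 6360, 27), (8620, 17, 3, 7720, 7), (8620, 17, 3, 8620, 17), (9090, 28, 1, 2180, 33), (9090, 28, 1, 630, 11), (9090, 28, 1, 7800, 32), (9090, 28, 1, 9090, 28), (9090, 28, 1, 9200, 16), (9200, 16, 1, 2180, 33), (9200, 16, 1, 630, 11), (9200, 16, 1, 7800, 32), (9200, 16, 1, 9090, 28), (9200, 16, 1, 9200, 16)}
Filtering on mgr < mgr2 leaves {(630, 11, 1, 2180, 33), (630, 11, 1, 7800, 32), (630, 11, 1, 9090, 28), (630, 11, 1, 9200, 16), (7720, 7, 3, 6360, 27), (7720, 7, 3, 8620, 17), (7800, 32, 1, 2180, 33), (8620, 17, 3, 6360, 27), (9090, 28, 1, 2180, 33), (9090, 28, 1, 7800, 32), (9200, 16, 1, 2180, 33), (9200, 16, 1, 7800, 32), (9200, 16, 1, 9090, 28)}.
Projecting to floor, salary2 (7 duplicate(s) eliminated): {(1, 2180), (1, 7800), (1, 9090), (1, 9200), (3, 6360), (3, 8620)}

{(1, 2180), (1, 7800), (1, 9090), (1, 9200), (3, 6360), (3, 8620)}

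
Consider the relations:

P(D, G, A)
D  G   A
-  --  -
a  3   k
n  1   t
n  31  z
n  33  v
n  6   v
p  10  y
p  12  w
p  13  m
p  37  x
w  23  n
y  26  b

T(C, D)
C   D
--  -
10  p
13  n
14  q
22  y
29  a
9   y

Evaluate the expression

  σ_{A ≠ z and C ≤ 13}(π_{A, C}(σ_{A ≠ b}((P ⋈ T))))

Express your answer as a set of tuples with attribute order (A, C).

P ⋈ T (natural join on D): {(a, 3, k, 29), (n, 1, t, 13), (n, 31, z, 13), (n, 33, v, 13), (n, 6, v, 13), (p, 10, y, 10), (p, 12, w, 10), (p, 13, m, 10), (p, 37, x, 10), (y, 26, b, 22), (y, 26, b, 9)}
Filtering on A ≠ b leaves {(a, 3, k, 29), (n, 1, t, 13), (n, 31, z, 13), (n, 33, v, 13), (n, 6, v, 13), (p, 10, y, 10), (p, 12, w, 10), (p, 13, m, 10), (p, 37, x, 10)}.
π_{A, C} gives {(k, 29), (m, 10), (t, 13), (v, 13), (w, 10), (x, 10), (y, 10), (z, 13)} (1 duplicate(s) eliminated).
Filtering on A ≠ z and C ≤ 13 leaves {(m, 10), (t, 13), (v, 13), (w, 10), (x, 10), (y, 10)}.

{(m, 10), (t, 13), (v, 13), (w, 10), (x, 10), (y, 10)}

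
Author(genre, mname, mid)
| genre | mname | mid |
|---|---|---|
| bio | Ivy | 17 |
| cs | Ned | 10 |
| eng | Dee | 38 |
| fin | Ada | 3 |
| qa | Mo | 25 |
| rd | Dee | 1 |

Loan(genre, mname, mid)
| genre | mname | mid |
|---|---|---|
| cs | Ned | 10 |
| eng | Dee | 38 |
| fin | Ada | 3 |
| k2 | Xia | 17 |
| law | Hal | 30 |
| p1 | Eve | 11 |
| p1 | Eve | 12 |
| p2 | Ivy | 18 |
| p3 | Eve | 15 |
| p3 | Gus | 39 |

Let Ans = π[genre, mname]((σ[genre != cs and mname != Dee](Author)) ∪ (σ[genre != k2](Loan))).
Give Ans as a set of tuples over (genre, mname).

{(bio, Ivy), (cs, Ned), (eng, Dee), (fin, Ada), (law, Hal), (p1, Eve), (p2, Ivy), (p3, Eve), (p3, Gus), (qa, Mo)}

Filtering on genre != cs and mname != Dee leaves {(bio, Ivy, 17), (fin, Ada, 3), (qa, Mo, 25)}.
Filtering on genre != k2 leaves {(cs, Ned, 10), (eng, Dee, 38), (fin, Ada, 3), (law, Hal, 30), (p1, Eve, 11), (p1, Eve, 12), (p2, Ivy, 18), (p3, Eve, 15), (p3, Gus, 39)}.
Taking the union: {(bio, Ivy, 17), (cs, Ned, 10), (eng, Dee, 38), (fin, Ada, 3), (law, Hal, 30), (p1, Eve, 11), (p1, Eve, 12), (p2, Ivy, 18), (p3, Eve, 15), (p3, Gus, 39), (qa, Mo, 25)}
Keep only column(s) genre, mname (1 duplicate(s) eliminated): {(bio, Ivy), (cs, Ned), (eng, Dee), (fin, Ada), (law, Hal), (p1, Eve), (p2, Ivy), (p3, Eve), (p3, Gus), (qa, Mo)}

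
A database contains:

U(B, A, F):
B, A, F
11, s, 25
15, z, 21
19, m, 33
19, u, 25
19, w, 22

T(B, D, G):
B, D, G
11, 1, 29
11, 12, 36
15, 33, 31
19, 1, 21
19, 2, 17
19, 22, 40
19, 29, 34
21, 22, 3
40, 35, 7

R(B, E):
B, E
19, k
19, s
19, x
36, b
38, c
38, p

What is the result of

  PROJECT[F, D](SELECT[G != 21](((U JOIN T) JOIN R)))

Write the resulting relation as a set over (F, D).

{(22, 2), (22, 22), (22, 29), (25, 2), (25, 22), (25, 29), (33, 2), (33, 22), (33, 29)}

Joining U and T on B yields {(11, s, 25, 1, 29), (11, s, 25, 12, 36), (15, z, 21, 33, 31), (19, m, 33, 1, 21), (19, m, 33, 2, 17), (19, m, 33, 22, 40), (19, m, 33, 29, 34), (19, u, 25, 1, 21), (19, u, 25, 2, 17), (19, u, 25, 22, 40), (19, u, 25, 29, 34), (19, w, 22, 1, 21), (19, w, 22, 2, 17), (19, w, 22, 22, 40), (19, w, 22, 29, 34)}.
Joining (U JOIN T) and R on B yields {(19, m, 33, 1, 21, k), (19, m, 33, 1, 21, s), (19, m, 33, 1, 21, x), (19, m, 33, 2, 17, k), (19, m, 33, 2, 17, s), (19, m, 33, 2, 17, x), (19, m, 33, 22, 40, k), (19, m, 33, 22, 40, s), (19, m, 33, 22, 40, x), (19, m, 33, 29, 34, k), (19, m, 33, 29, 34, s), (19, m, 33, 29, 34, x), (19, u, 25, 1, 21, k), (19, u, 25, 1, 21, s), (19, u, 25, 1, 21, x), (19, u, 25, 2, 17, k), (19, u, 25, 2, 17, s), (19, u, 25, 2, 17, x), (19, u, 25, 22, 40, k), (19, u, 25, 22, 40, s), (19, u, 25, 22, 40, x), (19, u, 25, 29, 34, k), (19, u, 25, 29, 34, s), (19, u, 25, 29, 34, x), (19, w, 22, 1, 21, k), (19, w, 22, 1, 21, s), (19, w, 22, 1, 21, x), (19, w, 22, 2, 17, k), (19, w, 22, 2, 17, s), (19, w, 22, 2, 17, x), (19, w, 22, 22, 40, k), (19, w, 22, 22, 40, s), (19, w, 22, 22, 40, x), (19, w, 22, 29, 34, k), (19, w, 22, 29, 34, s), (19, w, 22, 29, 34, x)}.
Apply σ_{G != 21}; surviving tuples: {(19, m, 33, 2, 17, k), (19, m, 33, 2, 17, s), (19, m, 33, 2, 17, x), (19, m, 33, 22, 40, k), (19, m, 33, 22, 40, s), (19, m, 33, 22, 40, x), (19, m, 33, 29, 34, k), (19, m, 33, 29, 34, s), (19, m, 33, 29, 34, x), (19, u, 25, 2, 17, k), (19, u, 25, 2, 17, s), (19, u, 25, 2, 17, x), (19, u, 25, 22, 40, k), (19, u, 25, 22, 40, s), (19, u, 25, 22, 40, x), (19, u, 25, 29, 34, k), (19, u, 25, 29, 34, s), (19, u, 25, 29, 34, x), (19, w, 22, 2, 17, k), (19, w, 22, 2, 17, s), (19, w, 22, 2, 17, x), (19, w, 22, 22, 40, k), (19, w, 22, 22, 40, s), (19, w, 22, 22, 40, x), (19, w, 22, 29, 34, k), (19, w, 22, 29, 34, s), (19, w, 22, 29, 34, x)}
π[F, D]: project onto (F, D) (18 duplicate(s) eliminated) → {(22, 2), (22, 22), (22, 29), (25, 2), (25, 22), (25, 29), (33, 2), (33, 22), (33, 29)}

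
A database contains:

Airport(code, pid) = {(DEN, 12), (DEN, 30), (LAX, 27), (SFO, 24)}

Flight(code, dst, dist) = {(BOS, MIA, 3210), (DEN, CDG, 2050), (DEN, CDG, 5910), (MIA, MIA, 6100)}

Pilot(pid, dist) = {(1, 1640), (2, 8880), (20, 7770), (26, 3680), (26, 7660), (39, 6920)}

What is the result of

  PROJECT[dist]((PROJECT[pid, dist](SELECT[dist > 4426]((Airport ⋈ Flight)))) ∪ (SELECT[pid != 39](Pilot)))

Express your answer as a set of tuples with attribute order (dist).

Natural join on code: {(DEN, 12, CDG, 2050), (DEN, 12, CDG, 5910), (DEN, 30, CDG, 2050), (DEN, 30, CDG, 5910)}
Selection dist > 4426: {(DEN, 12, CDG, 5910), (DEN, 30, CDG, 5910)}
Projecting to pid, dist: {(12, 5910), (30, 5910)}
Selection pid != 39: {(1, 1640), (2, 8880), (20, 7770), (26, 3680), (26, 7660)}
Taking the union: {(1, 1640), (12, 5910), (2, 8880), (20, 7770), (26, 3680), (26, 7660), (30, 5910)}
Projecting to dist (1 duplicate(s) eliminated): {1640, 3680, 5910, 7660, 7770, 8880}

{1640, 3680, 5910, 7660, 7770, 8880}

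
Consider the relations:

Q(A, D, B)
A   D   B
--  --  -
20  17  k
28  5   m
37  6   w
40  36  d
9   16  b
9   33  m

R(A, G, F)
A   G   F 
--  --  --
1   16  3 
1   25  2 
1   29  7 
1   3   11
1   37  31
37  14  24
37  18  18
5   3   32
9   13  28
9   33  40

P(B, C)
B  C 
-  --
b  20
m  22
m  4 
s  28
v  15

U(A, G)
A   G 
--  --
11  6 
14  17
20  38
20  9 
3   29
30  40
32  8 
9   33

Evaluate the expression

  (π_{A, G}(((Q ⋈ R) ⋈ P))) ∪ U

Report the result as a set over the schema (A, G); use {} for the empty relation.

Q ⋈ R (natural join on A): {(37, 6, w, 14, 24), (37, 6, w, 18, 18), (9, 16, b, 13, 28), (9, 16, b, 33, 40), (9, 33, m, 13, 28), (9, 33, m, 33, 40)}
(Q ⋈ R) ⋈ P (natural join on B): {(9, 16, b, 13, 28, 20), (9, 16, b, 33, 40, 20), (9, 33, m, 13, 28, 22), (9, 33, m, 13, 28, 4), (9, 33, m, 33, 40, 22), (9, 33, m, 33, 40, 4)}
Keep only column(s) A, G (4 duplicate(s) eliminated): {(9, 13), (9, 33)}
Union: {(9, 13), (9, 33)} with {(11, 6), (14, 17), (20, 38), (20, 9), (3, 29), (30, 40), (32, 8), (9, 33)} → {(11, 6), (14, 17), (20, 38), (20, 9), (3, 29), (30, 40), (32, 8), (9, 13), (9, 33)}

{(11, 6), (14, 17), (20, 38), (20, 9), (3, 29), (30, 40), (32, 8), (9, 13), (9, 33)}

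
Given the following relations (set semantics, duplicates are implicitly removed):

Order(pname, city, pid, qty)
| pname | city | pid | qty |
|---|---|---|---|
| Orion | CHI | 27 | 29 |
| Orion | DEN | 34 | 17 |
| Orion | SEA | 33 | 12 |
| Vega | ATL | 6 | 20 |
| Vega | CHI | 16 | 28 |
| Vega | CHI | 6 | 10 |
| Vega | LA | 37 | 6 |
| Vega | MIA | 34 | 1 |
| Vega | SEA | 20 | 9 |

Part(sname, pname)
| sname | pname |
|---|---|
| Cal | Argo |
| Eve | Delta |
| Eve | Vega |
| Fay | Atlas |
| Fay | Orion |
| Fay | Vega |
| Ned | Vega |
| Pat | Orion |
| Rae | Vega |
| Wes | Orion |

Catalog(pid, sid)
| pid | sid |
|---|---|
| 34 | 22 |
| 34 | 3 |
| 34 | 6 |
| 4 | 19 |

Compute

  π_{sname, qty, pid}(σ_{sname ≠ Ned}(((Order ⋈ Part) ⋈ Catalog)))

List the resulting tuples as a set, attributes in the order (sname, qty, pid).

{(Eve, 1, 34), (Fay, 1, 34), (Fay, 17, 34), (Pat, 17, 34), (Rae, 1, 34), (Wes, 17, 34)}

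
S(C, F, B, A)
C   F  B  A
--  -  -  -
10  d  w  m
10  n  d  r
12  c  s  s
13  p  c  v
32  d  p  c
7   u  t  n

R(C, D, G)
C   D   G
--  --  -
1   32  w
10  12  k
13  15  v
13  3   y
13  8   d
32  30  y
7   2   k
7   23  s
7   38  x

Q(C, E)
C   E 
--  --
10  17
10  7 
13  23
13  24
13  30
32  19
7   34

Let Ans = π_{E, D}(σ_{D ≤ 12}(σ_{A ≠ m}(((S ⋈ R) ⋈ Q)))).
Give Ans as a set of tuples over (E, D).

S ⋈ R (natural join on C): {(10, d, w, m, 12, k), (10, n, d, r, 12, k), (13, p, c, v, 15, v), (13, p, c, v, 3, y), (13, p, c, v, 8, d), (32, d, p, c, 30, y), (7, u, t, n, 2, k), (7, u, t, n, 23, s), (7, u, t, n, 38, x)}
(S ⋈ R) ⋈ Q (natural join on C): {(10, d, w, m, 12, k, 17), (10, d, w, m, 12, k, 7), (10, n, d, r, 12, k, 17), (10, n, d, r, 12, k, 7), (13, p, c, v, 15, v, 23), (13, p, c, v, 15, v, 24), (13, p, c, v, 15, v, 30), (13, p, c, v, 3, y, 23), (13, p, c, v, 3, y, 24), (13, p, c, v, 3, y, 30), (13, p, c, v, 8, d, 23), (13, p, c, v, 8, d, 24), (13, p, c, v, 8, d, 30), (32, d, p, c, 30, y, 19), (7, u, t, n, 2, k, 34), (7, u, t, n, 23, s, 34), (7, u, t, n, 38, x, 34)}
Selection A ≠ m: {(10, n, d, r, 12, k, 17), (10, n, d, r, 12, k, 7), (13, p, c, v, 15, v, 23), (13, p, c, v, 15, v, 24), (13, p, c, v, 15, v, 30), (13, p, c, v, 3, y, 23), (13, p, c, v, 3, y, 24), (13, p, c, v, 3, y, 30), (13, p, c, v, 8, d, 23), (13, p, c, v, 8, d, 24), (13, p, c, v, 8, d, 30), (32, d, p, c, 30, y, 19), (7, u, t, n, 2, k, 34), (7, u, t, n, 23, s, 34), (7, u, t, n, 38, x, 34)}
Selection D ≤ 12: {(10, n, d, r, 12, k, 17), (10, n, d, r, 12, k, 7), (13, p, c, v, 3, y, 23), (13, p, c, v, 3, y, 24), (13, p, c, v, 3, y, 30), (13, p, c, v, 8, d, 23), (13, p, c, v, 8, d, 24), (13, p, c, v, 8, d, 30), (7, u, t, n, 2, k, 34)}
Keep only column(s) E, D: {(17, 12), (23, 3), (23, 8), (24, 3), (24, 8), (30, 3), (30, 8), (34, 2), (7, 12)}

{(17, 12), (23, 3), (23, 8), (24, 3), (24, 8), (30, 3), (30, 8), (34, 2), (7, 12)}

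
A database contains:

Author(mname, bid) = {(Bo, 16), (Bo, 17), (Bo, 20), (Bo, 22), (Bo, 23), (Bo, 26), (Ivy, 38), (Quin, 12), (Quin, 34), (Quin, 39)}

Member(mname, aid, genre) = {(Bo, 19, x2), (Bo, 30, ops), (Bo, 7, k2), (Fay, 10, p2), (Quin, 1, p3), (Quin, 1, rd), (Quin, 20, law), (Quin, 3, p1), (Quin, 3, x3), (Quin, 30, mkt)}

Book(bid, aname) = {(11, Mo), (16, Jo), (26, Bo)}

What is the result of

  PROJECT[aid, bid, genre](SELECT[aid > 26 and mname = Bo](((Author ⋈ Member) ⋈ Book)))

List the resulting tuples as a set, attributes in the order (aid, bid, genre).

{(30, 16, ops), (30, 26, ops)}

Joining Author and Member on mname yields {(Bo, 16, 19, x2), (Bo, 16, 30, ops), (Bo, 16, 7, k2), (Bo, 17, 19, x2), (Bo, 17, 30, ops), (Bo, 17, 7, k2), (Bo, 20, 19, x2), (Bo, 20, 30, ops), (Bo, 20, 7, k2), (Bo, 22, 19, x2), (Bo, 22, 30, ops), (Bo, 22, 7, k2), (Bo, 23, 19, x2), (Bo, 23, 30, ops), (Bo, 23, 7, k2), (Bo, 26, 19, x2), (Bo, 26, 30, ops), (Bo, 26, 7, k2), (Quin, 12, 1, p3), (Quin, 12, 1, rd), (Quin, 12, 20, law), (Quin, 12, 3, p1), (Quin, 12, 3, x3), (Quin, 12, 30, mkt), (Quin, 34, 1, p3), (Quin, 34, 1, rd), (Quin, 34, 20, law), (Quin, 34, 3, p1), (Quin, 34, 3, x3), (Quin, 34, 30, mkt), (Quin, 39, 1, p3), (Quin, 39, 1, rd), (Quin, 39, 20, law), (Quin, 39, 3, p1), (Quin, 39, 3, x3), (Quin, 39, 30, mkt)}.
Joining (Author ⋈ Member) and Book on bid yields {(Bo, 16, 19, x2, Jo), (Bo, 16, 30, ops, Jo), (Bo, 16, 7, k2, Jo), (Bo, 26, 19, x2, Bo), (Bo, 26, 30, ops, Bo), (Bo, 26, 7, k2, Bo)}.
Filtering on aid > 26 and mname = Bo leaves {(Bo, 16, 30, ops, Jo), (Bo, 26, 30, ops, Bo)}.
Projecting to aid, bid, genre: {(30, 16, ops), (30, 26, ops)}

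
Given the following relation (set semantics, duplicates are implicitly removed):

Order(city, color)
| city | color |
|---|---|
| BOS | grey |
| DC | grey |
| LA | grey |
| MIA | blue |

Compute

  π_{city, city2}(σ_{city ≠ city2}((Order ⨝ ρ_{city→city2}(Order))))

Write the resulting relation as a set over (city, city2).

{(BOS, DC), (BOS, LA), (DC, BOS), (DC, LA), (LA, BOS), (LA, DC)}

ρ[city→city2]: schema becomes (city2, color); tuples unchanged.
Natural join on color: {(BOS, grey, BOS), (BOS, grey, DC), (BOS, grey, LA), (DC, grey, BOS), (DC, grey, DC), (DC, grey, LA), (LA, grey, BOS), (LA, grey, DC), (LA, grey, LA), (MIA, blue, MIA)}
Selection city ≠ city2: {(BOS, grey, DC), (BOS, grey, LA), (DC, grey, BOS), (DC, grey, LA), (LA, grey, BOS), (LA, grey, DC)}
π_{city, city2} gives {(BOS, DC), (BOS, LA), (DC, BOS), (DC, LA), (LA, BOS), (LA, DC)}.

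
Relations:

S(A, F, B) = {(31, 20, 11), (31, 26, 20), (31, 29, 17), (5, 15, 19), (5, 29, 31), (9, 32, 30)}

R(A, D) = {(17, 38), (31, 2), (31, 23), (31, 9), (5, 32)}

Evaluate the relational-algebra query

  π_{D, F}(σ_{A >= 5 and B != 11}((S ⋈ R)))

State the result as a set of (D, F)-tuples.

{(2, 26), (2, 29), (23, 26), (23, 29), (32, 15), (32, 29), (9, 26), (9, 29)}

S ⋈ R (natural join on A): {(31, 20, 11, 2), (31, 20, 11, 23), (31, 20, 11, 9), (31, 26, 20, 2), (31, 26, 20, 23), (31, 26, 20, 9), (31, 29, 17, 2), (31, 29, 17, 23), (31, 29, 17, 9), (5, 15, 19, 32), (5, 29, 31, 32)}
Apply σ_{A >= 5 and B != 11}; surviving tuples: {(31, 26, 20, 2), (31, 26, 20, 23), (31, 26, 20, 9), (31, 29, 17, 2), (31, 29, 17, 23), (31, 29, 17, 9), (5, 15, 19, 32), (5, 29, 31, 32)}
π_{D, F} gives {(2, 26), (2, 29), (23, 26), (23, 29), (32, 15), (32, 29), (9, 26), (9, 29)}.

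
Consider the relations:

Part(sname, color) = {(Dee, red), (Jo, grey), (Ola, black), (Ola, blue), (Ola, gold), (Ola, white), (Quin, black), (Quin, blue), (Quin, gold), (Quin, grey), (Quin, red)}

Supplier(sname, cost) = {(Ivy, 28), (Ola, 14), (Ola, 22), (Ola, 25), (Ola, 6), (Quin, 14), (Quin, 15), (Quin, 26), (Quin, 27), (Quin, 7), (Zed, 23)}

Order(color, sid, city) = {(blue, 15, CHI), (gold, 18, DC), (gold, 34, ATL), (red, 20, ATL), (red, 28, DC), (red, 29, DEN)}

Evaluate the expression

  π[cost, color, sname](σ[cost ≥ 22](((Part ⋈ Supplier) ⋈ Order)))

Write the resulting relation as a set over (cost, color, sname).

{(22, blue, Ola), (22, gold, Ola), (25, blue, Ola), (25, gold, Ola), (26, blue, Quin), (26, gold, Quin), (26, red, Quin), (27, blue, Quin), (27, gold, Quin), (27, red, Quin)}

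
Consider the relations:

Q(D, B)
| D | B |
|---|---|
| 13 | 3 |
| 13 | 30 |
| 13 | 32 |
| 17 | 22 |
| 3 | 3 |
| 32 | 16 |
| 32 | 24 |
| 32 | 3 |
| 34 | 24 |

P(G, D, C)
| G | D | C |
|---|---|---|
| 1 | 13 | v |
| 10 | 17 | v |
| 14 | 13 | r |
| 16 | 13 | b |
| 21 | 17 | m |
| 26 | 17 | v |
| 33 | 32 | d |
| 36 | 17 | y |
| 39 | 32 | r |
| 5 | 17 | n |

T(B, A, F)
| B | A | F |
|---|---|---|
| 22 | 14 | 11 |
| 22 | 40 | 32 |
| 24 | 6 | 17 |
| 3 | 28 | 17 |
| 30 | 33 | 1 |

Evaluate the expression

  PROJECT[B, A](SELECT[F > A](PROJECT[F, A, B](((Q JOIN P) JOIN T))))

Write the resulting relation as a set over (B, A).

{(24, 6)}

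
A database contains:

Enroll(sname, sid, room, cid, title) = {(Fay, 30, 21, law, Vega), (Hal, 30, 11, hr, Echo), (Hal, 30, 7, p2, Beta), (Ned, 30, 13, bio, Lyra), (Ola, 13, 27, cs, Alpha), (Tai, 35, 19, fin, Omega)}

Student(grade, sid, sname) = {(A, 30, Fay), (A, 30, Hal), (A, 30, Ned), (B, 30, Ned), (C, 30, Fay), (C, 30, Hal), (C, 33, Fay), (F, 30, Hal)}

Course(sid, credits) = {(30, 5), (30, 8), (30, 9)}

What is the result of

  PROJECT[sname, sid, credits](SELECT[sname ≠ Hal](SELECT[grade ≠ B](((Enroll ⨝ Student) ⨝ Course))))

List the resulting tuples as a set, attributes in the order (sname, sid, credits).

Joining Enroll and Student on sname, sid yields {(Fay, 30, 21, law, Vega, A), (Fay, 30, 21, law, Vega, C), (Hal, 30, 11, hr, Echo, A), (Hal, 30, 11, hr, Echo, C), (Hal, 30, 11, hr, Echo, F), (Hal, 30, 7, p2, Beta, A), (Hal, 30, 7, p2, Beta, C), (Hal, 30, 7, p2, Beta, F), (Ned, 30, 13, bio, Lyra, A), (Ned, 30, 13, bio, Lyra, B)}.
Joining (Enroll ⨝ Student) and Course on sid yields {(Fay, 30, 21, law, Vega, A, 5), (Fay, 30, 21, law, Vega, A, 8), (Fay, 30, 21, law, Vega, A, 9), (Fay, 30, 21, law, Vega, C, 5), (Fay, 30, 21, law, Vega, C, 8), (Fay, 30, 21, law, Vega, C, 9), (Hal, 30, 11, hr, Echo, A, 5), (Hal, 30, 11, hr, Echo, A, 8), (Hal, 30, 11, hr, Echo, A, 9), (Hal, 30, 11, hr, Echo, C, 5), (Hal, 30, 11, hr, Echo, C, 8), (Hal, 30, 11, hr, Echo, C, 9), (Hal, 30, 11, hr, Echo, F, 5), (Hal, 30, 11, hr, Echo, F, 8), (Hal, 30, 11, hr, Echo, F, 9), (Hal, 30, 7, p2, Beta, A, 5), (Hal, 30, 7, p2, Beta, A, 8), (Hal, 30, 7, p2, Beta, A, 9), (Hal, 30, 7, p2, Beta, C, 5), (Hal, 30, 7, p2, Beta, C, 8), (Hal, 30, 7, p2, Beta, C, 9), (Hal, 30, 7, p2, Beta, F, 5), (Hal, 30, 7, p2, Beta, F, 8), (Hal, 30, 7, p2, Beta, F, 9), (Ned, 30, 13, bio, Lyra, A, 5), (Ned, 30, 13, bio, Lyra, A, 8), (Ned, 30, 13, bio, Lyra, A, 9), (Ned, 30, 13, bio, Lyra, B, 5), (Ned, 30, 13, bio, Lyra, B, 8), (Ned, 30, 13, bio, Lyra, B, 9)}.
Selection grade ≠ B: {(Fay, 30, 21, law, Vega, A, 5), (Fay, 30, 21, law, Vega, A, 8), (Fay, 30, 21, law, Vega, A, 9), (Fay, 30, 21, law, Vega, C, 5), (Fay, 30, 21, law, Vega, C, 8), (Fay, 30, 21, law, Vega, C, 9), (Hal, 30, 11, hr, Echo, A, 5), (Hal, 30, 11, hr, Echo, A, 8), (Hal, 30, 11, hr, Echo, A, 9), (Hal, 30, 11, hr, Echo, C, 5), (Hal, 30, 11, hr, Echo, C, 8), (Hal, 30, 11, hr, Echo, C, 9), (Hal, 30, 11, hr, Echo, F, 5), (Hal, 30, 11, hr, Echo, F, 8), (Hal, 30, 11, hr, Echo, F, 9), (Hal, 30, 7, p2, Beta, A, 5), (Hal, 30, 7, p2, Beta, A, 8), (Hal, 30, 7, p2, Beta, A, 9), (Hal, 30, 7, p2, Beta, C, 5), (Hal, 30, 7, p2, Beta, C, 8), (Hal, 30, 7, p2, Beta, C, 9), (Hal, 30, 7, p2, Beta, F, 5), (Hal, 30, 7, p2, Beta, F, 8), (Hal, 30, 7, p2, Beta, F, 9), (Ned, 30, 13, bio, Lyra, A, 5), (Ned, 30, 13, bio, Lyra, A, 8), (Ned, 30, 13, bio, Lyra, A, 9)}
Selection sname ≠ Hal: {(Fay, 30, 21, law, Vega, A, 5), (Fay, 30, 21, law, Vega, A, 8), (Fay, 30, 21, law, Vega, A, 9), (Fay, 30, 21, law, Vega, C, 5), (Fay, 30, 21, law, Vega, C, 8), (Fay, 30, 21, law, Vega, C, 9), (Ned, 30, 13, bio, Lyra, A, 5), (Ned, 30, 13, bio, Lyra, A, 8), (Ned, 30, 13, bio, Lyra, A, 9)}
Projecting to sname, sid, credits (3 duplicate(s) eliminated): {(Fay, 30, 5), (Fay, 30, 8), (Fay, 30, 9), (Ned, 30, 5), (Ned, 30, 8), (Ned, 30, 9)}

{(Fay, 30, 5), (Fay, 30, 8), (Fay, 30, 9), (Ned, 30, 5), (Ned, 30, 8), (Ned, 30, 9)}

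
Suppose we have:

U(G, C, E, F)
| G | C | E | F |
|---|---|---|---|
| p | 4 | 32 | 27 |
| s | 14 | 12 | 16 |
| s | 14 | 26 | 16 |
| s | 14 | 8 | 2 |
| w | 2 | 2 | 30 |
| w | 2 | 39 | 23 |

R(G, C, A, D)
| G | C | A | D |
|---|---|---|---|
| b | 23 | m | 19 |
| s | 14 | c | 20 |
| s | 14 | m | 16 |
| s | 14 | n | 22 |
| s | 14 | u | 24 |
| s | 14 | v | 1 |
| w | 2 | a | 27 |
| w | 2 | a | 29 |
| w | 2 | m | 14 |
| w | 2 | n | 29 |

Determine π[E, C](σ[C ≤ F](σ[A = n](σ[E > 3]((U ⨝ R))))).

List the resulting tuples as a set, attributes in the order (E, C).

{(12, 14), (26, 14), (39, 2)}

Natural join on G, C: {(s, 14, 12, 16, c, 20), (s, 14, 12, 16, m, 16), (s, 14, 12, 16, n, 22), (s, 14, 12, 16, u, 24), (s, 14, 12, 16, v, 1), (s, 14, 26, 16, c, 20), (s, 14, 26, 16, m, 16), (s, 14, 26, 16, n, 22), (s, 14, 26, 16, u, 24), (s, 14, 26, 16, v, 1), (s, 14, 8, 2, c, 20), (s, 14, 8, 2, m, 16), (s, 14, 8, 2, n, 22), (s, 14, 8, 2, u, 24), (s, 14, 8, 2, v, 1), (w, 2, 2, 30, a, 27), (w, 2, 2, 30, a, 29), (w, 2, 2, 30, m, 14), (w, 2, 2, 30, n, 29), (w, 2, 39, 23, a, 27), (w, 2, 39, 23, a, 29), (w, 2, 39, 23, m, 14), (w, 2, 39, 23, n, 29)}
Filtering on E > 3 leaves {(s, 14, 12, 16, c, 20), (s, 14, 12, 16, m, 16), (s, 14, 12, 16, n, 22), (s, 14, 12, 16, u, 24), (s, 14, 12, 16, v, 1), (s, 14, 26, 16, c, 20), (s, 14, 26, 16, m, 16), (s, 14, 26, 16, n, 22), (s, 14, 26, 16, u, 24), (s, 14, 26, 16, v, 1), (s, 14, 8, 2, c, 20), (s, 14, 8, 2, m, 16), (s, 14, 8, 2, n, 22), (s, 14, 8, 2, u, 24), (s, 14, 8, 2, v, 1), (w, 2, 39, 23, a, 27), (w, 2, 39, 23, a, 29), (w, 2, 39, 23, m, 14), (w, 2, 39, 23, n, 29)}.
Filtering on A = n leaves {(s, 14, 12, 16, n, 22), (s, 14, 26, 16, n, 22), (s, 14, 8, 2, n, 22), (w, 2, 39, 23, n, 29)}.
Filtering on C ≤ F leaves {(s, 14, 12, 16, n, 22), (s, 14, 26, 16, n, 22), (w, 2, 39, 23, n, 29)}.
π_{E, C} gives {(12, 14), (26, 14), (39, 2)}.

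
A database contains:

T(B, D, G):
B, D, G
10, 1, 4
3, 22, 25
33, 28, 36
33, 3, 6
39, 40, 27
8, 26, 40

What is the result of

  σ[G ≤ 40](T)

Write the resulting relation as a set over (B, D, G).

{(10, 1, 4), (3, 22, 25), (33, 28, 36), (33, 3, 6), (39, 40, 27), (8, 26, 40)}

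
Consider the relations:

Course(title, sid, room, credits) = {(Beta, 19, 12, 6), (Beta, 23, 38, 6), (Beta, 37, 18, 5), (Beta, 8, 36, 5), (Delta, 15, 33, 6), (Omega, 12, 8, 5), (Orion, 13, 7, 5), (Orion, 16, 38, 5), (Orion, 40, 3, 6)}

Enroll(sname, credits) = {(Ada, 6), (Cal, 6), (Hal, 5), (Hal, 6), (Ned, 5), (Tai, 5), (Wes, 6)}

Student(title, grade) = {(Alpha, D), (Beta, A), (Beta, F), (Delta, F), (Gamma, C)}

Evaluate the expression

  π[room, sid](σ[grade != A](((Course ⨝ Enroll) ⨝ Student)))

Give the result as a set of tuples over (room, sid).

{(12, 19), (18, 37), (33, 15), (36, 8), (38, 23)}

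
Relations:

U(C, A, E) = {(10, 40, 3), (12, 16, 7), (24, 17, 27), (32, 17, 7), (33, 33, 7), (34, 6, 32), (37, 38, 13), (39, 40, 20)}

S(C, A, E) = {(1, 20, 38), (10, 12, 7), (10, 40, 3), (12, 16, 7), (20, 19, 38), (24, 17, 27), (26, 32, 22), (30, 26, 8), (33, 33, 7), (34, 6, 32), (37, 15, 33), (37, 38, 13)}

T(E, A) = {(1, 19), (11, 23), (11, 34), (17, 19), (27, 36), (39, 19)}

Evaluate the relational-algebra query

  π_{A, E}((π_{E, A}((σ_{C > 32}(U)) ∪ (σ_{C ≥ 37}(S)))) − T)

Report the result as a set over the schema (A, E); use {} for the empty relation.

{(15, 33), (33, 7), (38, 13), (40, 20), (6, 32)}

Apply σ_{C > 32}; surviving tuples: {(33, 33, 7), (34, 6, 32), (37, 38, 13), (39, 40, 20)}
Apply σ_{C ≥ 37}; surviving tuples: {(37, 15, 33), (37, 38, 13)}
Set union of the two operands is {(33, 33, 7), (34, 6, 32), (37, 15, 33), (37, 38, 13), (39, 40, 20)}.
π_{E, A} gives {(13, 38), (20, 40), (32, 6), (33, 15), (7, 33)}.
Set difference of the two operands is {(13, 38), (20, 40), (32, 6), (33, 15), (7, 33)}.
π_{A, E} gives {(15, 33), (33, 7), (38, 13), (40, 20), (6, 32)}.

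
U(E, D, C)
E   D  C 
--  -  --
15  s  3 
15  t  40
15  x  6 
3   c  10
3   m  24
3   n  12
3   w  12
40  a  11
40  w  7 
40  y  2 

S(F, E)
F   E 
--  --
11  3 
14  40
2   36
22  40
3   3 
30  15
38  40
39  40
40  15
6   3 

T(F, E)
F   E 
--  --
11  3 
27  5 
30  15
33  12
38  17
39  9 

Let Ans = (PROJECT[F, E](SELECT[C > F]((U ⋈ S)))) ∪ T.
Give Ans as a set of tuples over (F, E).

{(11, 3), (27, 5), (3, 3), (30, 15), (33, 12), (38, 17), (39, 9), (6, 3)}

Joining U and S on E yields {(15, s, 3, 30), (15, s, 3, 40), (15, t, 40, 30), (15, t, 40, 40), (15, x, 6, 30), (15, x, 6, 40), (3, c, 10, 11), (3, c, 10, 3), (3, c, 10, 6), (3, m, 24, 11), (3, m, 24, 3), (3, m, 24, 6), (3, n, 12, 11), (3, n, 12, 3), (3, n, 12, 6), (3, w, 12, 11), (3, w, 12, 3), (3, w, 12, 6), (40, a, 11, 14), (40, a, 11, 22), (40, a, 11, 38), (40, a, 11, 39), (40, w, 7, 14), (40, w, 7, 22), (40, w, 7, 38), (40, w, 7, 39), (40, y, 2, 14), (40, y, 2, 22), (40, y, 2, 38), (40, y, 2, 39)}.
Apply σ_{C > F}; surviving tuples: {(15, t, 40, 30), (3, c, 10, 3), (3, c, 10, 6), (3, m, 24, 11), (3, m, 24, 3), (3, m, 24, 6), (3, n, 12, 11), (3, n, 12, 3), (3, n, 12, 6), (3, w, 12, 11), (3, w, 12, 3), (3, w, 12, 6)}
Projecting to F, E (8 duplicate(s) eliminated): {(11, 3), (3, 3), (30, 15), (6, 3)}
Taking the union: {(11, 3), (27, 5), (3, 3), (30, 15), (33, 12), (38, 17), (39, 9), (6, 3)}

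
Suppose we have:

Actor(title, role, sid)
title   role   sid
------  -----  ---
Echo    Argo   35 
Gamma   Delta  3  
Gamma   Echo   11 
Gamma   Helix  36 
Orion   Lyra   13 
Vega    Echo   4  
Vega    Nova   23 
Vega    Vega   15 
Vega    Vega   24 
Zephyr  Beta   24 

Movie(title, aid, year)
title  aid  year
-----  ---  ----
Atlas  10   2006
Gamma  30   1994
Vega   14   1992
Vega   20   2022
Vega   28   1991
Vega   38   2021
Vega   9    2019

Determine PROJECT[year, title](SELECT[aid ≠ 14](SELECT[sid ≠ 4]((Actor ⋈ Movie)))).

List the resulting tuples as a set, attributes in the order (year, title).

{(1991, Vega), (1994, Gamma), (2019, Vega), (2021, Vega), (2022, Vega)}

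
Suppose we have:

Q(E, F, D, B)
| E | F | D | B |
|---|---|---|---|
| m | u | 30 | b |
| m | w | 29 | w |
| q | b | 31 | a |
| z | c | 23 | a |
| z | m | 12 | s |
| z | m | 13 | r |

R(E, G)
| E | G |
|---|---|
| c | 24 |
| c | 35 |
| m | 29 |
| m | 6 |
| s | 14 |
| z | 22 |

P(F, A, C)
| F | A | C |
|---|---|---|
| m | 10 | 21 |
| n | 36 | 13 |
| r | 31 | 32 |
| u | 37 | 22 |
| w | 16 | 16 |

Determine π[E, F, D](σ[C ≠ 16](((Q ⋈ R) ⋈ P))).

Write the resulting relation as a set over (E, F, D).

Natural join on E: {(m, u, 30, b, 29), (m, u, 30, b, 6), (m, w, 29, w, 29), (m, w, 29, w, 6), (z, c, 23, a, 22), (z, m, 12, s, 22), (z, m, 13, r, 22)}
Natural join on F: {(m, u, 30, b, 29, 37, 22), (m, u, 30, b, 6, 37, 22), (m, w, 29, w, 29, 16, 16), (m, w, 29, w, 6, 16, 16), (z, m, 12, s, 22, 10, 21), (z, m, 13, r, 22, 10, 21)}
Apply σ_{C ≠ 16}; surviving tuples: {(m, u, 30, b, 29, 37, 22), (m, u, 30, b, 6, 37, 22), (z, m, 12, s, 22, 10, 21), (z, m, 13, r, 22, 10, 21)}
Keep only column(s) E, F, D (1 duplicate(s) eliminated): {(m, u, 30), (z, m, 12), (z, m, 13)}

{(m, u, 30), (z, m, 12), (z, m, 13)}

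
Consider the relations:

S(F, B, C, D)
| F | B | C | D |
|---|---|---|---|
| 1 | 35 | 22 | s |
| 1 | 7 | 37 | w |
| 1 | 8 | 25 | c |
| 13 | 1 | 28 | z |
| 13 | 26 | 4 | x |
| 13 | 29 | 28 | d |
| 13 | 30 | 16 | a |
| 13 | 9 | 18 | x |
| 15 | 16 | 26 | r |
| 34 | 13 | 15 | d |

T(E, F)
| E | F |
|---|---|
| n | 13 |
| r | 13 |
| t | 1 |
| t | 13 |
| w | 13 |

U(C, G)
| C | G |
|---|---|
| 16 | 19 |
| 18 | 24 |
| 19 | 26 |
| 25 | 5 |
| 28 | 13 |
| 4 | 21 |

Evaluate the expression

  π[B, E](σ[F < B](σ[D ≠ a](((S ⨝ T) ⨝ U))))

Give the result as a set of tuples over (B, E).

{(26, n), (26, r), (26, t), (26, w), (29, n), (29, r), (29, t), (29, w), (8, t)}

Joining S and T on F yields {(1, 35, 22, s, t), (1, 7, 37, w, t), (1, 8, 25, c, t), (13, 1, 28, z, n), (13, 1, 28, z, r), (13, 1, 28, z, t), (13, 1, 28, z, w), (13, 26, 4, x, n), (13, 26, 4, x, r), (13, 26, 4, x, t), (13, 26, 4, x, w), (13, 29, 28, d, n), (13, 29, 28, d, r), (13, 29, 28, d, t), (13, 29, 28, d, w), (13, 30, 16, a, n), (13, 30, 16, a, r), (13, 30, 16, a, t), (13, 30, 16, a, w), (13, 9, 18, x, n), (13, 9, 18, x, r), (13, 9, 18, x, t), (13, 9, 18, x, w)}.
Joining (S ⨝ T) and U on C yields {(1, 8, 25, c, t, 5), (13, 1, 28, z, n, 13), (13, 1, 28, z, r, 13), (13, 1, 28, z, t, 13), (13, 1, 28, z, w, 13), (13, 26, 4, x, n, 21), (13, 26, 4, x, r, 21), (13, 26, 4, x, t, 21), (13, 26, 4, x, w, 21), (13, 29, 28, d, n, 13), (13, 29, 28, d, r, 13), (13, 29, 28, d, t, 13), (13, 29, 28, d, w, 13), (13, 30, 16, a, n, 19), (13, 30, 16, a, r, 19), (13, 30, 16, a, t, 19), (13, 30, 16, a, w, 19), (13, 9, 18, x, n, 24), (13, 9, 18, x, r, 24), (13, 9, 18, x, t, 24), (13, 9, 18, x, w, 24)}.
Selection D ≠ a: {(1, 8, 25, c, t, 5), (13, 1, 28, z, n, 13), (13, 1, 28, z, r, 13), (13, 1, 28, z, t, 13), (13, 1, 28, z, w, 13), (13, 26, 4, x, n, 21), (13, 26, 4, x, r, 21), (13, 26, 4, x, t, 21), (13, 26, 4, x, w, 21), (13, 29, 28, d, n, 13), (13, 29, 28, d, r, 13), (13, 29, 28, d, t, 13), (13, 29, 28, d, w, 13), (13, 9, 18, x, n, 24), (13, 9, 18, x, r, 24), (13, 9, 18, x, t, 24), (13, 9, 18, x, w, 24)}
Selection F < B: {(1, 8, 25, c, t, 5), (13, 26, 4, x, n, 21), (13, 26, 4, x, r, 21), (13, 26, 4, x, t, 21), (13, 26, 4, x, w, 21), (13, 29, 28, d, n, 13), (13, 29, 28, d, r, 13), (13, 29, 28, d, t, 13), (13, 29, 28, d, w, 13)}
Keep only column(s) B, E: {(26, n), (26, r), (26, t), (26, w), (29, n), (29, r), (29, t), (29, w), (8, t)}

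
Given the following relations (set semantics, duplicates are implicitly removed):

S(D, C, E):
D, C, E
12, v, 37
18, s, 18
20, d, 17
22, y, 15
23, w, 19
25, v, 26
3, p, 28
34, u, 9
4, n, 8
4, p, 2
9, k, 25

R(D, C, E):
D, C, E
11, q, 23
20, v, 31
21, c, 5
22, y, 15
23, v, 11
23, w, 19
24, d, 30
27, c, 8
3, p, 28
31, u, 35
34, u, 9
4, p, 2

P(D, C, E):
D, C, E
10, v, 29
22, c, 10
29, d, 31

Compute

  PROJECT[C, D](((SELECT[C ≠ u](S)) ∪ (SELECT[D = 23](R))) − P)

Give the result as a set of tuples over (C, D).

Selection C ≠ u: {(12, v, 37), (18, s, 18), (20, d, 17), (22, y, 15), (23, w, 19), (25, v, 26), (3, p, 28), (4, n, 8), (4, p, 2), (9, k, 25)}
Selection D = 23: {(23, v, 11), (23, w, 19)}
Set union of the two operands is {(12, v, 37), (18, s, 18), (20, d, 17), (22, y, 15), (23, v, 11), (23, w, 19), (25, v, 26), (3, p, 28), (4, n, 8), (4, p, 2), (9, k, 25)}.
Set difference of the two operands is {(12, v, 37), (18, s, 18), (20, d, 17), (22, y, 15), (23, v, 11), (23, w, 19), (25, v, 26), (3, p, 28), (4, n, 8), (4, p, 2), (9, k, 25)}.
π[C, D]: project onto (C, D) → {(d, 20), (k, 9), (n, 4), (p, 3), (p, 4), (s, 18), (v, 12), (v, 23), (v, 25), (w, 23), (y, 22)}

{(d, 20), (k, 9), (n, 4), (p, 3), (p, 4), (s, 18), (v, 12), (v, 23), (v, 25), (w, 23), (y, 22)}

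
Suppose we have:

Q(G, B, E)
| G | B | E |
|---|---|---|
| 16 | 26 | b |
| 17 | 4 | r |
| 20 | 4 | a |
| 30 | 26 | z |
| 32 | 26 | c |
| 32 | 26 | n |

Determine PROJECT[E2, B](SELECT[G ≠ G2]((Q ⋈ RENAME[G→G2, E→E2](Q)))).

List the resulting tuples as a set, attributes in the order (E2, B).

ρ[G→G2, E→E2]: schema becomes (G2, B, E2); tuples unchanged.
Q ⋈ RENAME[G→G2, E→E2](Q) (natural join on B): {(16, 26, b, 16, b), (16, 26, b, 30, z), (16, 26, b, 32, c), (16, 26, b, 32, n), (17, 4, r, 17, r), (17, 4, r, 20, a), (20, 4, a, 17, r), (20, 4, a, 20, a), (30, 26, z, 16, b), (30, 26, z, 30, z), (30, 26, z, 32, c), (30, 26, z, 32, n), (32, 26, c, 16, b), (32, 26, c, 30, z), (32, 26, c, 32, c), (32, 26, c, 32, n), (32, 26, n, 16, b), (32, 26, n, 30, z), (32, 26, n, 32, c), (32, 26, n, 32, n)}
Apply σ_{G ≠ G2}; surviving tuples: {(16, 26, b, 30, z), (16, 26, b, 32, c), (16, 26, b, 32, n), (17, 4, r, 20, a), (20, 4, a, 17, r), (30, 26, z, 16, b), (30, 26, z, 32, c), (30, 26, z, 32, n), (32, 26, c, 16, b), (32, 26, c, 30, z), (32, 26, n, 16, b), (32, 26, n, 30, z)}
Keep only column(s) E2, B (6 duplicate(s) eliminated): {(a, 4), (b, 26), (c, 26), (n, 26), (r, 4), (z, 26)}

{(a, 4), (b, 26), (c, 26), (n, 26), (r, 4), (z, 26)}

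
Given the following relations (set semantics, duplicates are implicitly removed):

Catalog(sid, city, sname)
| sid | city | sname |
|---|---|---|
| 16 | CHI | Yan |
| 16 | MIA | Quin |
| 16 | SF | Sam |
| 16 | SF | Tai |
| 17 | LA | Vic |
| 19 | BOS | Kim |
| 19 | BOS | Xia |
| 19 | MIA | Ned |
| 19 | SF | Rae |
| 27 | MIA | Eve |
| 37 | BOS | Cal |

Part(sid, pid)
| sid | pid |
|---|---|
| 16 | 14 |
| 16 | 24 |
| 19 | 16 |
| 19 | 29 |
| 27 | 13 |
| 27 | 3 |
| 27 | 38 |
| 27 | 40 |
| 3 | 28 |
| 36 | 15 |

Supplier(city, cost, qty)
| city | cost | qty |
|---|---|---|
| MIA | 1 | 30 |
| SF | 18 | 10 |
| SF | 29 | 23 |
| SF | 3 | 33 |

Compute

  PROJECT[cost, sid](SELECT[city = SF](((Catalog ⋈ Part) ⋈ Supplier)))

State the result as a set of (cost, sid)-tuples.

Natural join on sid: {(16, CHI, Yan, 14), (16, CHI, Yan, 24), (16, MIA, Quin, 14), (16, MIA, Quin, 24), (16, SF, Sam, 14), (16, SF, Sam, 24), (16, SF, Tai, 14), (16, SF, Tai, 24), (19, BOS, Kim, 16), (19, BOS, Kim, 29), (19, BOS, Xia, 16), (19, BOS, Xia, 29), (19, MIA, Ned, 16), (19, MIA, Ned, 29), (19, SF, Rae, 16), (19, SF, Rae, 29), (27, MIA, Eve, 13), (27, MIA, Eve, 3), (27, MIA, Eve, 38), (27, MIA, Eve, 40)}
Natural join on city: {(16, MIA, Quin, 14, 1, 30), (16, MIA, Quin, 24, 1, 30), (16, SF, Sam, 14, 18, 10), (16, SF, Sam, 14, 29, 23), (16, SF, Sam, 14, 3, 33), (16, SF, Sam, 24, 18, 10), (16, SF, Sam, 24, 29, 23), (16, SF, Sam, 24, 3, 33), (16, SF, Tai, 14, 18, 10), (16, SF, Tai, 14, 29, 23), (16, SF, Tai, 14, 3, 33), (16, SF, Tai, 24, 18, 10), (16, SF, Tai, 24, 29, 23), (16, SF, Tai, 24, 3, 33), (19, MIA, Ned, 16, 1, 30), (19, MIA, Ned, 29, 1, 30), (19, SF, Rae, 16, 18, 10), (19, SF, Rae, 16, 29, 23), (19, SF, Rae, 16, 3, 33), (19, SF, Rae, 29, 18, 10), (19, SF, Rae, 29, 29, 23), (19, SF, Rae, 29, 3, 33), (27, MIA, Eve, 13, 1, 30), (27, MIA, Eve, 3, 1, 30), (27, MIA, Eve, 38, 1, 30), (27, MIA, Eve, 40, 1, 30)}
σ[city = SF]: keep tuples satisfying city = SF → {(16, SF, Sam, 14, 18, 10), (16, SF, Sam, 14, 29, 23), (16, SF, Sam, 14, 3, 33), (16, SF, Sam, 24, 18, 10), (16, SF, Sam, 24, 29, 23), (16, SF, Sam, 24, 3, 33), (16, SF, Tai, 14, 18, 10), (16, SF, Tai, 14, 29, 23), (16, SF, Tai, 14, 3, 33), (16, SF, Tai, 24, 18, 10), (16, SF, Tai, 24, 29, 23), (16, SF, Tai, 24, 3, 33), (19, SF, Rae, 16, 18, 10), (19, SF, Rae, 16, 29, 23), (19, SF, Rae, 16, 3, 33), (19, SF, Rae, 29, 18, 10), (19, SF, Rae, 29, 29, 23), (19, SF, Rae, 29, 3, 33)}
Projecting to cost, sid (12 duplicate(s) eliminated): {(18, 16), (18, 19), (29, 16), (29, 19), (3, 16), (3, 19)}

{(18, 16), (18, 19), (29, 16), (29, 19), (3, 16), (3, 19)}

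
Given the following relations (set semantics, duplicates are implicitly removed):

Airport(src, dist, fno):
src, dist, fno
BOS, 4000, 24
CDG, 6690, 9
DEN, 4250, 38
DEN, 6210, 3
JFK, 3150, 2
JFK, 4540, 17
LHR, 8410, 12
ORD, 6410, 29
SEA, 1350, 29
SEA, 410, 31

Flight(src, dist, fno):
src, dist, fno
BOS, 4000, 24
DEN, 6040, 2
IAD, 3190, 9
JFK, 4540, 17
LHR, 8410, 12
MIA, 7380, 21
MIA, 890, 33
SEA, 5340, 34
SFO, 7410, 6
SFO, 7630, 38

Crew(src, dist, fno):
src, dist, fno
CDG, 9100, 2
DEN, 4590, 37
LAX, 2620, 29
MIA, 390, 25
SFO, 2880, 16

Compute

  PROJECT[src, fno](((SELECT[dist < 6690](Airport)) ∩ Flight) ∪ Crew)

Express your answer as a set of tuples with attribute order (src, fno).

Apply σ_{dist < 6690}; surviving tuples: {(BOS, 4000, 24), (DEN, 4250, 38), (DEN, 6210, 3), (JFK, 3150, 2), (JFK, 4540, 17), (ORD, 6410, 29), (SEA, 1350, 29), (SEA, 410, 31)}
Intersection: {(BOS, 4000, 24), (DEN, 4250, 38), (DEN, 6210, 3), (JFK, 3150, 2), (JFK, 4540, 17), (ORD, 6410, 29), (SEA, 1350, 29), (SEA, 410, 31)} with {(BOS, 4000, 24), (DEN, 6040, 2), (IAD, 3190, 9), (JFK, 4540, 17), (LHR, 8410, 12), (MIA, 7380, 21), (MIA, 890, 33), (SEA, 5340, 34), (SFO, 7410, 6), (SFO, 7630, 38)} → {(BOS, 4000, 24), (JFK, 4540, 17)}
Union: {(BOS, 4000, 24), (JFK, 4540, 17)} with {(CDG, 9100, 2), (DEN, 4590, 37), (LAX, 2620, 29), (MIA, 390, 25), (SFO, 2880, 16)} → {(BOS, 4000, 24), (CDG, 9100, 2), (DEN, 4590, 37), (JFK, 4540, 17), (LAX, 2620, 29), (MIA, 390, 25), (SFO, 2880, 16)}
π[src, fno]: project onto (src, fno) → {(BOS, 24), (CDG, 2), (DEN, 37), (JFK, 17), (LAX, 29), (MIA, 25), (SFO, 16)}

{(BOS, 24), (CDG, 2), (DEN, 37), (JFK, 17), (LAX, 29), (MIA, 25), (SFO, 16)}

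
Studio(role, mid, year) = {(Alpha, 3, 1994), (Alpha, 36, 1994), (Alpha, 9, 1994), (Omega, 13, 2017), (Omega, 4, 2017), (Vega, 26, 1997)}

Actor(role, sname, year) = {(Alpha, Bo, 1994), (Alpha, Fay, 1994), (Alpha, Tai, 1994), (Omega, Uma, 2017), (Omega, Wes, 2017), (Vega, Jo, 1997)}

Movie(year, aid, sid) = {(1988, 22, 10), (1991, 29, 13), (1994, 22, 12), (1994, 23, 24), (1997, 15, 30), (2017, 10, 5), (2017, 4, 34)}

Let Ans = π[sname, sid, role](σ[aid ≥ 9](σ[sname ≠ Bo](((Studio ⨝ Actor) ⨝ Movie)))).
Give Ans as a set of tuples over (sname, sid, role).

Natural join on role, year: {(Alpha, 3, 1994, Bo), (Alpha, 3, 1994, Fay), (Alpha, 3, 1994, Tai), (Alpha, 36, 1994, Bo), (Alpha, 36, 1994, Fay), (Alpha, 36, 1994, Tai), (Alpha, 9, 1994, Bo), (Alpha, 9, 1994, Fay), (Alpha, 9, 1994, Tai), (Omega, 13, 2017, Uma), (Omega, 13, 2017, Wes), (Omega, 4, 2017, Uma), (Omega, 4, 2017, Wes), (Vega, 26, 1997, Jo)}
Natural join on year: {(Alpha, 3, 1994, Bo, 22, 12), (Alpha, 3, 1994, Bo, 23, 24), (Alpha, 3, 1994, Fay, 22, 12), (Alpha, 3, 1994, Fay, 23, 24), (Alpha, 3, 1994, Tai, 22, 12), (Alpha, 3, 1994, Tai, 23, 24), (Alpha, 36, 1994, Bo, 22, 12), (Alpha, 36, 1994, Bo, 23, 24), (Alpha, 36, 1994, Fay, 22, 12), (Alpha, 36, 1994, Fay, 23, 24), (Alpha, 36, 1994, Tai, 22, 12), (Alpha, 36, 1994, Tai, 23, 24), (Alpha, 9, 1994, Bo, 22, 12), (Alpha, 9, 1994, Bo, 23, 24), (Alpha, 9, 1994, Fay, 22, 12), (Alpha, 9, 1994, Fay, 23, 24), (Alpha, 9, 1994, Tai, 22, 12), (Alpha, 9, 1994, Tai, 23, 24), (Omega, 13, 2017, Uma, 10, 5), (Omega, 13, 2017, Uma, 4, 34), (Omega, 13, 2017, Wes, 10, 5), (Omega, 13, 2017, Wes, 4, 34), (Omega, 4, 2017, Uma, 10, 5), (Omega, 4, 2017, Uma, 4, 34), (Omega, 4, 2017, Wes, 10, 5), (Omega, 4, 2017, Wes, 4, 34), (Vega, 26, 1997, Jo, 15, 30)}
Filtering on sname ≠ Bo leaves {(Alpha, 3, 1994, Fay, 22, 12), (Alpha, 3, 1994, Fay, 23, 24), (Alpha, 3, 1994, Tai, 22, 12), (Alpha, 3, 1994, Tai, 23, 24), (Alpha, 36, 1994, Fay, 22, 12), (Alpha, 36, 1994, Fay, 23, 24), (Alpha, 36, 1994, Tai, 22, 12), (Alpha, 36, 1994, Tai, 23, 24), (Alpha, 9, 1994, Fay, 22, 12), (Alpha, 9, 1994, Fay, 23, 24), (Alpha, 9, 1994, Tai, 22, 12), (Alpha, 9, 1994, Tai, 23, 24), (Omega, 13, 2017, Uma, 10, 5), (Omega, 13, 2017, Uma, 4, 34), (Omega, 13, 2017, Wes, 10, 5), (Omega, 13, 2017, Wes, 4, 34), (Omega, 4, 2017, Uma, 10, 5), (Omega, 4, 2017, Uma, 4, 34), (Omega, 4, 2017, Wes, 10, 5), (Omega, 4, 2017, Wes, 4, 34), (Vega, 26, 1997, Jo, 15, 30)}.
Filtering on aid ≥ 9 leaves {(Alpha, 3, 1994, Fay, 22, 12), (Alpha, 3, 1994, Fay, 23, 24), (Alpha, 3, 1994, Tai, 22, 12), (Alpha, 3, 1994, Tai, 23, 24), (Alpha, 36, 1994, Fay, 22, 12), (Alpha, 36, 1994, Fay, 23, 24), (Alpha, 36, 1994, Tai, 22, 12), (Alpha, 36, 1994, Tai, 23, 24), (Alpha, 9, 1994, Fay, 22, 12), (Alpha, 9, 1994, Fay, 23, 24), (Alpha, 9, 1994, Tai, 22, 12), (Alpha, 9, 1994, Tai, 23, 24), (Omega, 13, 2017, Uma, 10, 5), (Omega, 13, 2017, Wes, 10, 5), (Omega, 4, 2017, Uma, 10, 5), (Omega, 4, 2017, Wes, 10, 5), (Vega, 26, 1997, Jo, 15, 30)}.
π_{sname, sid, role} gives {(Fay, 12, Alpha), (Fay, 24, Alpha), (Jo, 30, Vega), (Tai, 12, Alpha), (Tai, 24, Alpha), (Uma, 5, Omega), (Wes, 5, Omega)} (10 duplicate(s) eliminated).

{(Fay, 12, Alpha), (Fay, 24, Alpha), (Jo, 30, Vega), (Tai, 12, Alpha), (Tai, 24, Alpha), (Uma, 5, Omega), (Wes, 5, Omega)}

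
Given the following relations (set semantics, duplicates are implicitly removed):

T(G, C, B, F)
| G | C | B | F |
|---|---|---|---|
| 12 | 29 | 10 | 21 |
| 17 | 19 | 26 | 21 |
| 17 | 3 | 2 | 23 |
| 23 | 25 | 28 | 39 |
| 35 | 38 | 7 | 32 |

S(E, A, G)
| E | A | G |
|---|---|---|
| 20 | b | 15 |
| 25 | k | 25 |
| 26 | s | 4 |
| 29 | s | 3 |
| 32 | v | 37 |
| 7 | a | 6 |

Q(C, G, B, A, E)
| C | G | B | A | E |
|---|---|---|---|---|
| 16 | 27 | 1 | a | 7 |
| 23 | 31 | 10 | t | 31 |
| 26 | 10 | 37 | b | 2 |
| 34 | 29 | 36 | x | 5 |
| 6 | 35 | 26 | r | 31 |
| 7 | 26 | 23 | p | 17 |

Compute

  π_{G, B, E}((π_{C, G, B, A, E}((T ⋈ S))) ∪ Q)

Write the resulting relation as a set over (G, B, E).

Joining T and S on G yields {}.
π[C, G, B, A, E]: project onto (C, G, B, A, E) → {}
Set union of the two operands is {(16, 27, 1, a, 7), (23, 31, 10, t, 31), (26, 10, 37, b, 2), (34, 29, 36, x, 5), (6, 35, 26, r, 31), (7, 26, 23, p, 17)}.
π[G, B, E]: project onto (G, B, E) → {(10, 37, 2), (26, 23, 17), (27, 1, 7), (29, 36, 5), (31, 10, 31), (35, 26, 31)}

{(10, 37, 2), (26, 23, 17), (27, 1, 7), (29, 36, 5), (31, 10, 31), (35, 26, 31)}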